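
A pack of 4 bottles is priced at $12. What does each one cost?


Total cost: $12
Number of items: 4
Unit price: $12 / 4 = $3

$3


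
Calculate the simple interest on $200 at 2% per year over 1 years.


Use the formula I = P x R x T / 100
P x R x T = 200 x 2 x 1 = 400
I = 400 / 100 = $4

$4


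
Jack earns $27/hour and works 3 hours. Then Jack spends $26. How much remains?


Calculate earnings:
3 x $27 = $81
Subtract spending:
$81 - $26 = $55

$55


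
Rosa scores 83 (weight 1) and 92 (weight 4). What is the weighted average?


Weighted sum:
1 x 83 + 4 x 92 = 451
Total weight:
1 + 4 = 5
Weighted average:
451 / 5 = 90.2

90.2


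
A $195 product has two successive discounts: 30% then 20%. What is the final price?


First discount:
30% of $195 = $58.50
Price after first discount:
$195 - $58.50 = $136.50
Second discount:
20% of $136.50 = $27.30
Final price:
$136.50 - $27.30 = $109.20

$109.20


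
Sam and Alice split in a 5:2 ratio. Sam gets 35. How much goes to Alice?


Find the multiplier:
35 / 5 = 7
Apply to Alice's share:
2 x 7 = 14

14


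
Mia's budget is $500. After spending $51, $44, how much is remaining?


Add up expenses:
$51 + $44 = $95
Subtract from budget:
$500 - $95 = $405

$405


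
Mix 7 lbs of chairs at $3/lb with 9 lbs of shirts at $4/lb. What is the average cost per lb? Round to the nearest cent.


Cost of chairs:
7 x $3 = $21
Cost of shirts:
9 x $4 = $36
Total cost: $21 + $36 = $57
Total weight: 16 lbs
Average: $57 / 16 = $3.5625 ≈ $3.56/lb

$3.56/lb


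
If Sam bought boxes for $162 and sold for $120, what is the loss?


Selling price = $120
Cost price = $162
Loss = cost price - selling price:
Loss = $162 - $120 = $42

$42


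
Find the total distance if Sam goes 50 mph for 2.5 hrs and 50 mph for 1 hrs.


Leg 1 distance:
50 x 2.5 = 125 miles
Leg 2 distance:
50 x 1 = 50 miles
Total distance:
125 + 50 = 175 miles

175 miles


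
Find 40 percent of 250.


Convert percentage to decimal:
40% = 0.4
Multiply:
250 x 0.4 = 100

100


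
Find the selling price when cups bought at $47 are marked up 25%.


Calculate the markup amount:
25% of $47 = $11.75
Add to cost:
$47 + $11.75 = $58.75

$58.75


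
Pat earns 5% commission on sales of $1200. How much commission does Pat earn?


Convert rate to decimal:
5% = 0.05
Multiply by sales:
$1200 x 0.05 = $60

$60


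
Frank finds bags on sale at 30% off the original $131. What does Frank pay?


Calculate the discount amount:
30% of $131 = $39.30
Subtract from original:
$131 - $39.30 = $91.70

$91.70


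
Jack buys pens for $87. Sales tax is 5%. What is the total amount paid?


Calculate the tax:
5% of $87 = $4.35
Add tax to price:
$87 + $4.35 = $91.35

$91.35


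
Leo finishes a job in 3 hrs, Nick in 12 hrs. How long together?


Leo's rate: 1/3 of the job per hour
Nick's rate: 1/12 of the job per hour
Combined rate: 1/3 + 1/12 = 5/12 per hour
Time = 1 / (5/12) = 12/5 = 2.4 hours

2.4 hours


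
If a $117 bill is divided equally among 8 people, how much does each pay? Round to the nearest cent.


Total bill: $117
Number of people: 8
Each pays: $117 / 8 = $14.625 ≈ $14.63

$14.63


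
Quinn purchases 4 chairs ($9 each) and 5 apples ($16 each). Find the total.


Cost of chairs:
4 x $9 = $36
Cost of apples:
5 x $16 = $80
Add both:
$36 + $80 = $116

$116


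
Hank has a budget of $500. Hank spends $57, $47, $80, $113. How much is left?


Add up expenses:
$57 + $47 + $80 + $113 = $297
Subtract from budget:
$500 - $297 = $203

$203


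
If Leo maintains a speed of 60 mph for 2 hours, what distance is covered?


Use the formula: distance = speed x time
Speed = 60 mph, Time = 2 hours
60 x 2 = 120 miles

120 miles


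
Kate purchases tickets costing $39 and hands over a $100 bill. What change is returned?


Start with the amount paid:
$100
Subtract the price:
$100 - $39 = $61

$61


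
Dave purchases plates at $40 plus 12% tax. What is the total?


Calculate the tax:
12% of $40 = $4.80
Add tax to price:
$40 + $4.80 = $44.80

$44.80


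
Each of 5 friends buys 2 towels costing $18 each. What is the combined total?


Cost per person:
2 x $18 = $36
Group total:
5 x $36 = $180

$180


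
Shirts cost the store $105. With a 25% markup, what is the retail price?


Calculate the markup amount:
25% of $105 = $26.25
Add to cost:
$105 + $26.25 = $131.25

$131.25


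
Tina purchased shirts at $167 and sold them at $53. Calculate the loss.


Selling price = $53
Cost price = $167
Loss = cost price - selling price:
Loss = $167 - $53 = $114

$114


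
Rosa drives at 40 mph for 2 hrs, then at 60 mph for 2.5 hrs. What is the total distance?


Leg 1 distance:
40 x 2 = 80 miles
Leg 2 distance:
60 x 2.5 = 150 miles
Total distance:
80 + 150 = 230 miles

230 miles


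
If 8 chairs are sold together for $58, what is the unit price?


Total cost: $58
Number of items: 8
Unit price: $58 / 8 = $7.25

$7.25


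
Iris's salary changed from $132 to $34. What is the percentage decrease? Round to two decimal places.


Find the absolute change:
|34 - 132| = 98
Divide by original and multiply by 100:
98 / 132 x 100 = 74.2424...% ≈ 74.24%

74.24%


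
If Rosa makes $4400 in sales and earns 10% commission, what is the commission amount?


Convert rate to decimal:
10% = 0.1
Multiply by sales:
$4400 x 0.1 = $440

$440


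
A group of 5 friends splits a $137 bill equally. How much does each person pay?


Total bill: $137
Number of people: 5
Each pays: $137 / 5 = $27.40

$27.40


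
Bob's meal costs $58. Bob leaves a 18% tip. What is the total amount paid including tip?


Calculate the tip:
18% of $58 = $10.44
Add tip to meal cost:
$58 + $10.44 = $68.44

$68.44


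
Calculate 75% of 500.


Convert percentage to decimal:
75% = 0.75
Multiply:
500 x 0.75 = 375

375


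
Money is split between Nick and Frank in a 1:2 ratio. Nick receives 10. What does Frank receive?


Find the multiplier:
10 / 1 = 10
Apply to Frank's share:
2 x 10 = 20

20


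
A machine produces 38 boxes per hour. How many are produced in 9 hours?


Production rate: 38 boxes per hour
Time: 9 hours
Total: 38 x 9 = 342 boxes

342 boxes


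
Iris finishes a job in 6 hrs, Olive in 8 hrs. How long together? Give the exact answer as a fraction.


Iris's rate: 1/6 of the job per hour
Olive's rate: 1/8 of the job per hour
Combined rate: 1/6 + 1/8 = 7/24 per hour
Time = 1 / (7/24) = 24/7 hours (≈ 3.43 hours)

24/7 hours


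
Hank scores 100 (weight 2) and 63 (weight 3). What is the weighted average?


Weighted sum:
2 x 100 + 3 x 63 = 389
Total weight:
2 + 3 = 5
Weighted average:
389 / 5 = 77.8

77.8


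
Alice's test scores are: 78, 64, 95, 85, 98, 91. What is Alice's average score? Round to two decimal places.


Add the scores:
78 + 64 + 95 + 85 + 98 + 91 = 511
Divide by the number of tests:
511 / 6 = 85.1666... ≈ 85.17

85.17


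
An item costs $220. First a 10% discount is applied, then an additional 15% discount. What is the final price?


First discount:
10% of $220 = $22
Price after first discount:
$220 - $22 = $198
Second discount:
15% of $198 = $29.70
Final price:
$198 - $29.70 = $168.30

$168.30


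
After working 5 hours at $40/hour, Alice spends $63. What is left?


Calculate earnings:
5 x $40 = $200
Subtract spending:
$200 - $63 = $137

$137


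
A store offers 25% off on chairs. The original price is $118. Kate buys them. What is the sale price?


Calculate the discount amount:
25% of $118 = $29.50
Subtract from original:
$118 - $29.50 = $88.50

$88.50


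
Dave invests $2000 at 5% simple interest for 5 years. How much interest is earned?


Use the formula I = P x R x T / 100
P x R x T = 2000 x 5 x 5 = 50000
I = 50000 / 100 = $500

$500


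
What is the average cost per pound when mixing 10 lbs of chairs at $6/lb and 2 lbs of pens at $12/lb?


Cost of chairs:
10 x $6 = $60
Cost of pens:
2 x $12 = $24
Total cost: $60 + $24 = $84
Total weight: 12 lbs
Average: $84 / 12 = $7/lb

$7/lb


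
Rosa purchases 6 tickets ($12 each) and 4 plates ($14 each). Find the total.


Cost of tickets:
6 x $12 = $72
Cost of plates:
4 x $14 = $56
Add both:
$72 + $56 = $128

$128


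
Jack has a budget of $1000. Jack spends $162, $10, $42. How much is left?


Add up expenses:
$162 + $10 + $42 = $214
Subtract from budget:
$1000 - $214 = $786

$786


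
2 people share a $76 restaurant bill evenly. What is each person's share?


Total bill: $76
Number of people: 2
Each pays: $76 / 2 = $38

$38


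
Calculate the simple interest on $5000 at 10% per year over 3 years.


Use the formula I = P x R x T / 100
P x R x T = 5000 x 10 x 3 = 150000
I = 150000 / 100 = $1500

$1500


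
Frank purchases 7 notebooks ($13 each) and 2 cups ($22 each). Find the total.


Cost of notebooks:
7 x $13 = $91
Cost of cups:
2 x $22 = $44
Add both:
$91 + $44 = $135

$135


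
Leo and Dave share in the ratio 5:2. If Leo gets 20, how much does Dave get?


Find the multiplier:
20 / 5 = 4
Apply to Dave's share:
2 x 4 = 8

8


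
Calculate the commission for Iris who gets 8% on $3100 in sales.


Convert rate to decimal:
8% = 0.08
Multiply by sales:
$3100 x 0.08 = $248

$248


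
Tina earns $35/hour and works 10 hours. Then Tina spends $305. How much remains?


Calculate earnings:
10 x $35 = $350
Subtract spending:
$350 - $305 = $45

$45


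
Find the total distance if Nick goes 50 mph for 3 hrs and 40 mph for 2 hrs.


Leg 1 distance:
50 x 3 = 150 miles
Leg 2 distance:
40 x 2 = 80 miles
Total distance:
150 + 80 = 230 miles

230 miles


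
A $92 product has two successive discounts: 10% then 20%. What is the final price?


First discount:
10% of $92 = $9.20
Price after first discount:
$92 - $9.20 = $82.80
Second discount:
20% of $82.80 = $16.56
Final price:
$82.80 - $16.56 = $66.24

$66.24


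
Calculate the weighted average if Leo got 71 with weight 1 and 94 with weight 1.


Weighted sum:
1 x 71 + 1 x 94 = 165
Total weight:
1 + 1 = 2
Weighted average:
165 / 2 = 82.5

82.5


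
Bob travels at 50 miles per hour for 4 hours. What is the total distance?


Use the formula: distance = speed x time
Speed = 50 mph, Time = 4 hours
50 x 4 = 200 miles

200 miles


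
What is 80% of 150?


Convert percentage to decimal:
80% = 0.8
Multiply:
150 x 0.8 = 120

120


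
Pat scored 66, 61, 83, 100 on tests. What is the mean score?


Add the scores:
66 + 61 + 83 + 100 = 310
Divide by the number of tests:
310 / 4 = 77.5

77.5


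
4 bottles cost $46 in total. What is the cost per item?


Total cost: $46
Number of items: 4
Unit price: $46 / 4 = $11.50

$11.50


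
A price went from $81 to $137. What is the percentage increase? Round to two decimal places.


Find the absolute change:
|137 - 81| = 56
Divide by original and multiply by 100:
56 / 81 x 100 = 69.1358...% ≈ 69.14%

69.14%


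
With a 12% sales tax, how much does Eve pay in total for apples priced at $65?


Calculate the tax:
12% of $65 = $7.80
Add tax to price:
$65 + $7.80 = $72.80

$72.80


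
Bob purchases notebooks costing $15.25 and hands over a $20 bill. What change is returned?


Start with the amount paid:
$20
Subtract the price:
$20 - $15.25 = $4.75

$4.75


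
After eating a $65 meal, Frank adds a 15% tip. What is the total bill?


Calculate the tip:
15% of $65 = $9.75
Add tip to meal cost:
$65 + $9.75 = $74.75

$74.75


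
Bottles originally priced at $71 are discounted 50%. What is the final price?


Calculate the discount amount:
50% of $71 = $35.50
Subtract from original:
$71 - $35.50 = $35.50

$35.50


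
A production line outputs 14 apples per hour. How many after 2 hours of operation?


Production rate: 14 apples per hour
Time: 2 hours
Total: 14 x 2 = 28 apples

28 apples


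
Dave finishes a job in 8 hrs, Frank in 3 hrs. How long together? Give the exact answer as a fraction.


Dave's rate: 1/8 of the job per hour
Frank's rate: 1/3 of the job per hour
Combined rate: 1/8 + 1/3 = 11/24 per hour
Time = 1 / (11/24) = 24/11 hours (≈ 2.18 hours)

24/11 hours


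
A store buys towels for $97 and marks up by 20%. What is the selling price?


Calculate the markup amount:
20% of $97 = $19.40
Add to cost:
$97 + $19.40 = $116.40

$116.40


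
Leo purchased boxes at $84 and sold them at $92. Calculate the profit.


Selling price = $92
Cost price = $84
Profit = selling price - cost price:
Profit = $92 - $84 = $8

$8


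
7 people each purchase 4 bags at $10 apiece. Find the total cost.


Cost per person:
4 x $10 = $40
Group total:
7 x $40 = $280

$280


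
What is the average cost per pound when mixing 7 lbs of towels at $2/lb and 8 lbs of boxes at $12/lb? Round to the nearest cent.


Cost of towels:
7 x $2 = $14
Cost of boxes:
8 x $12 = $96
Total cost: $14 + $96 = $110
Total weight: 15 lbs
Average: $110 / 15 = $7.3333... ≈ $7.33/lb

$7.33/lb


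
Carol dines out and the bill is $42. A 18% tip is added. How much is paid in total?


Calculate the tip:
18% of $42 = $7.56
Add tip to meal cost:
$42 + $7.56 = $49.56

$49.56


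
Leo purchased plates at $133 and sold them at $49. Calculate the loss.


Selling price = $49
Cost price = $133
Loss = cost price - selling price:
Loss = $133 - $49 = $84

$84


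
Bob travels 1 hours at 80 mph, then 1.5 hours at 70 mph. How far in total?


Leg 1 distance:
80 x 1 = 80 miles
Leg 2 distance:
70 x 1.5 = 105 miles
Total distance:
80 + 105 = 185 miles

185 miles


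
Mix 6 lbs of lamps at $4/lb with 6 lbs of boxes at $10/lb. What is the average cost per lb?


Cost of lamps:
6 x $4 = $24
Cost of boxes:
6 x $10 = $60
Total cost: $24 + $60 = $84
Total weight: 12 lbs
Average: $84 / 12 = $7/lb

$7/lb


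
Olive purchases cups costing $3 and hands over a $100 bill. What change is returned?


Start with the amount paid:
$100
Subtract the price:
$100 - $3 = $97

$97


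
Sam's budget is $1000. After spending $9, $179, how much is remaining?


Add up expenses:
$9 + $179 = $188
Subtract from budget:
$1000 - $188 = $812

$812


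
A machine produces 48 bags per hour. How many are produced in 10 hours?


Production rate: 48 bags per hour
Time: 10 hours
Total: 48 x 10 = 480 bags

480 bags


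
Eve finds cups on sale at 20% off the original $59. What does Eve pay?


Calculate the discount amount:
20% of $59 = $11.80
Subtract from original:
$59 - $11.80 = $47.20

$47.20


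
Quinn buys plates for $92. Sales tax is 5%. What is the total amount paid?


Calculate the tax:
5% of $92 = $4.60
Add tax to price:
$92 + $4.60 = $96.60

$96.60


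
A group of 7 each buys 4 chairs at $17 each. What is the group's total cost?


Cost per person:
4 x $17 = $68
Group total:
7 x $68 = $476

$476


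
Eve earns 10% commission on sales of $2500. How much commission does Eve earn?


Convert rate to decimal:
10% = 0.1
Multiply by sales:
$2500 x 0.1 = $250

$250


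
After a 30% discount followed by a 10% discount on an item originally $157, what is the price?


First discount:
30% of $157 = $47.10
Price after first discount:
$157 - $47.10 = $109.90
Second discount:
10% of $109.90 = $10.99
Final price:
$109.90 - $10.99 = $98.91

$98.91


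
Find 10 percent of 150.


Convert percentage to decimal:
10% = 0.1
Multiply:
150 x 0.1 = 15

15


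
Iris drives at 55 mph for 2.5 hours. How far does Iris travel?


Use the formula: distance = speed x time
Speed = 55 mph, Time = 2.5 hours
55 x 2.5 = 137.5 miles

137.5 miles


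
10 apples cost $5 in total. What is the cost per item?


Total cost: $5
Number of items: 10
Unit price: $5 / 10 = $0.50

$0.50


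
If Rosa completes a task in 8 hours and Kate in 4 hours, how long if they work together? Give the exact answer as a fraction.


Rosa's rate: 1/8 of the job per hour
Kate's rate: 1/4 of the job per hour
Combined rate: 1/8 + 1/4 = 3/8 per hour
Time = 1 / (3/8) = 8/3 hours (≈ 2.67 hours)

8/3 hours


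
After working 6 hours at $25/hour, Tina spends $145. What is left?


Calculate earnings:
6 x $25 = $150
Subtract spending:
$150 - $145 = $5

$5


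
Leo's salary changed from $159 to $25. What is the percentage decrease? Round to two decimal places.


Find the absolute change:
|25 - 159| = 134
Divide by original and multiply by 100:
134 / 159 x 100 = 84.2767...% ≈ 84.28%

84.28%


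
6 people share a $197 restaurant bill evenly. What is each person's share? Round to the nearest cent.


Total bill: $197
Number of people: 6
Each pays: $197 / 6 = $32.8333... ≈ $32.83

$32.83


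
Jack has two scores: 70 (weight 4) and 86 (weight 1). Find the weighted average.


Weighted sum:
4 x 70 + 1 x 86 = 366
Total weight:
4 + 1 = 5
Weighted average:
366 / 5 = 73.2

73.2


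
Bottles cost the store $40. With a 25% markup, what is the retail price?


Calculate the markup amount:
25% of $40 = $10
Add to cost:
$40 + $10 = $50

$50


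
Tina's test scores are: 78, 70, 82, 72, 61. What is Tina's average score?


Add the scores:
78 + 70 + 82 + 72 + 61 = 363
Divide by the number of tests:
363 / 5 = 72.6

72.6


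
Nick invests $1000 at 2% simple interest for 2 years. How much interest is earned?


Use the formula I = P x R x T / 100
P x R x T = 1000 x 2 x 2 = 4000
I = 4000 / 100 = $40

$40


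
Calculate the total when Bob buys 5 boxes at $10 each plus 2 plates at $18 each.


Cost of boxes:
5 x $10 = $50
Cost of plates:
2 x $18 = $36
Add both:
$50 + $36 = $86

$86


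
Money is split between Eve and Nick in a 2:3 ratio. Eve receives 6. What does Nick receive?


Find the multiplier:
6 / 2 = 3
Apply to Nick's share:
3 x 3 = 9

9


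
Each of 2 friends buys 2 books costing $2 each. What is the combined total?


Cost per person:
2 x $2 = $4
Group total:
2 x $4 = $8

$8


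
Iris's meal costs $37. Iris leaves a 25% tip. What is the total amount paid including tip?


Calculate the tip:
25% of $37 = $9.25
Add tip to meal cost:
$37 + $9.25 = $46.25

$46.25


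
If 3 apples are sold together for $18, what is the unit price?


Total cost: $18
Number of items: 3
Unit price: $18 / 3 = $6

$6


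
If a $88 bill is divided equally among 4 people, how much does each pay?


Total bill: $88
Number of people: 4
Each pays: $88 / 4 = $22

$22


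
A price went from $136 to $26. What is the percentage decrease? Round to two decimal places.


Find the absolute change:
|26 - 136| = 110
Divide by original and multiply by 100:
110 / 136 x 100 = 80.8823...% ≈ 80.88%

80.88%


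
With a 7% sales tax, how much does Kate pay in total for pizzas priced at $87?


Calculate the tax:
7% of $87 = $6.09
Add tax to price:
$87 + $6.09 = $93.09

$93.09


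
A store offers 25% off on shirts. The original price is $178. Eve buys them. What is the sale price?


Calculate the discount amount:
25% of $178 = $44.50
Subtract from original:
$178 - $44.50 = $133.50

$133.50


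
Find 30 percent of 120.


Convert percentage to decimal:
30% = 0.3
Multiply:
120 x 0.3 = 36

36


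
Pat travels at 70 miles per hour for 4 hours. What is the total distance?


Use the formula: distance = speed x time
Speed = 70 mph, Time = 4 hours
70 x 4 = 280 miles

280 miles


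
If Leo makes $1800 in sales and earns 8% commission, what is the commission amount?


Convert rate to decimal:
8% = 0.08
Multiply by sales:
$1800 x 0.08 = $144

$144


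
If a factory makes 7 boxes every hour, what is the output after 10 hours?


Production rate: 7 boxes per hour
Time: 10 hours
Total: 7 x 10 = 70 boxes

70 boxes


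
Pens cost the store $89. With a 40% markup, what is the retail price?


Calculate the markup amount:
40% of $89 = $35.60
Add to cost:
$89 + $35.60 = $124.60

$124.60


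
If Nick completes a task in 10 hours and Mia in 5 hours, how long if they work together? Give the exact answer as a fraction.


Nick's rate: 1/10 of the job per hour
Mia's rate: 1/5 of the job per hour
Combined rate: 1/10 + 1/5 = 3/10 per hour
Time = 1 / (3/10) = 10/3 hours (≈ 3.33 hours)

10/3 hours


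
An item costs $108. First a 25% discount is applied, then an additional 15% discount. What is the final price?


First discount:
25% of $108 = $27
Price after first discount:
$108 - $27 = $81
Second discount:
15% of $81 = $12.15
Final price:
$81 - $12.15 = $68.85

$68.85


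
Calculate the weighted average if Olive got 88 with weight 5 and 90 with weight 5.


Weighted sum:
5 x 88 + 5 x 90 = 890
Total weight:
5 + 5 = 10
Weighted average:
890 / 10 = 89

89


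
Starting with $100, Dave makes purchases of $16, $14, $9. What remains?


Add up expenses:
$16 + $14 + $9 = $39
Subtract from budget:
$100 - $39 = $61

$61


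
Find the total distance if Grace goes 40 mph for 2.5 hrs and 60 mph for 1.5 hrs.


Leg 1 distance:
40 x 2.5 = 100 miles
Leg 2 distance:
60 x 1.5 = 90 miles
Total distance:
100 + 90 = 190 miles

190 miles


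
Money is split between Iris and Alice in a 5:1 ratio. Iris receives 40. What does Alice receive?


Find the multiplier:
40 / 5 = 8
Apply to Alice's share:
1 x 8 = 8

8


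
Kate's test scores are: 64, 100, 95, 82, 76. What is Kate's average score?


Add the scores:
64 + 100 + 95 + 82 + 76 = 417
Divide by the number of tests:
417 / 5 = 83.4

83.4


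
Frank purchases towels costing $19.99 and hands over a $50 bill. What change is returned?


Start with the amount paid:
$50
Subtract the price:
$50 - $19.99 = $30.01

$30.01


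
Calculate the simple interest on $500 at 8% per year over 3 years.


Use the formula I = P x R x T / 100
P x R x T = 500 x 8 x 3 = 12000
I = 12000 / 100 = $120

$120


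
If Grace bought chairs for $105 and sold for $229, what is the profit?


Selling price = $229
Cost price = $105
Profit = selling price - cost price:
Profit = $229 - $105 = $124

$124


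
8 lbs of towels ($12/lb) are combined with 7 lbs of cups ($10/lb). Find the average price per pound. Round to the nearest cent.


Cost of towels:
8 x $12 = $96
Cost of cups:
7 x $10 = $70
Total cost: $96 + $70 = $166
Total weight: 15 lbs
Average: $166 / 15 = $11.0666... ≈ $11.07/lb

$11.07/lb


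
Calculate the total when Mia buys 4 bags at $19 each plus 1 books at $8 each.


Cost of bags:
4 x $19 = $76
Cost of books:
1 x $8 = $8
Add both:
$76 + $8 = $84

$84


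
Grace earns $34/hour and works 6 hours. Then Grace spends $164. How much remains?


Calculate earnings:
6 x $34 = $204
Subtract spending:
$204 - $164 = $40

$40


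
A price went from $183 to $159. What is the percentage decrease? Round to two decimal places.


Find the absolute change:
|159 - 183| = 24
Divide by original and multiply by 100:
24 / 183 x 100 = 13.1147...% ≈ 13.11%

13.11%


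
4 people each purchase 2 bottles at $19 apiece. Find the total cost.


Cost per person:
2 x $19 = $38
Group total:
4 x $38 = $152

$152


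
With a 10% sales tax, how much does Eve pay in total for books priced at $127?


Calculate the tax:
10% of $127 = $12.70
Add tax to price:
$127 + $12.70 = $139.70

$139.70


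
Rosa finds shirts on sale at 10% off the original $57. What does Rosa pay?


Calculate the discount amount:
10% of $57 = $5.70
Subtract from original:
$57 - $5.70 = $51.30

$51.30


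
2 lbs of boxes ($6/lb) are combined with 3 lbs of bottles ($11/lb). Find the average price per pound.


Cost of boxes:
2 x $6 = $12
Cost of bottles:
3 x $11 = $33
Total cost: $12 + $33 = $45
Total weight: 5 lbs
Average: $45 / 5 = $9/lb

$9/lb


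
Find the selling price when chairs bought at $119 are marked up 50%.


Calculate the markup amount:
50% of $119 = $59.50
Add to cost:
$119 + $59.50 = $178.50

$178.50


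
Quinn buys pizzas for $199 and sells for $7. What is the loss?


Selling price = $7
Cost price = $199
Loss = cost price - selling price:
Loss = $199 - $7 = $192

$192


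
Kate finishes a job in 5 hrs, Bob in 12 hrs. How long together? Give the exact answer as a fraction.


Kate's rate: 1/5 of the job per hour
Bob's rate: 1/12 of the job per hour
Combined rate: 1/5 + 1/12 = 17/60 per hour
Time = 1 / (17/60) = 60/17 hours (≈ 3.53 hours)

60/17 hours


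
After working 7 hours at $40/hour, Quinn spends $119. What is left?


Calculate earnings:
7 x $40 = $280
Subtract spending:
$280 - $119 = $161

$161


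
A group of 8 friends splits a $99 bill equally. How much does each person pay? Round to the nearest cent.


Total bill: $99
Number of people: 8
Each pays: $99 / 8 = $12.375 ≈ $12.38

$12.38


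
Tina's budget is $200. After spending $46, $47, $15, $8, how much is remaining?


Add up expenses:
$46 + $47 + $15 + $8 = $116
Subtract from budget:
$200 - $116 = $84

$84


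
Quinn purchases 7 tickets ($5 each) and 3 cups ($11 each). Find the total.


Cost of tickets:
7 x $5 = $35
Cost of cups:
3 x $11 = $33
Add both:
$35 + $33 = $68

$68


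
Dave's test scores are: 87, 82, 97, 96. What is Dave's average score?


Add the scores:
87 + 82 + 97 + 96 = 362
Divide by the number of tests:
362 / 4 = 90.5

90.5


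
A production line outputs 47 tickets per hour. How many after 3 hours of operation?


Production rate: 47 tickets per hour
Time: 3 hours
Total: 47 x 3 = 141 tickets

141 tickets


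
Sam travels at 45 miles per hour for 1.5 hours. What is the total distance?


Use the formula: distance = speed x time
Speed = 45 mph, Time = 1.5 hours
45 x 1.5 = 67.5 miles

67.5 miles


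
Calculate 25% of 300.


Convert percentage to decimal:
25% = 0.25
Multiply:
300 x 0.25 = 75

75


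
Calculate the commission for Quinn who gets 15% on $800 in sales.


Convert rate to decimal:
15% = 0.15
Multiply by sales:
$800 x 0.15 = $120

$120


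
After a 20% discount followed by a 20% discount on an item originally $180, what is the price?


First discount:
20% of $180 = $36
Price after first discount:
$180 - $36 = $144
Second discount:
20% of $144 = $28.80
Final price:
$144 - $28.80 = $115.20

$115.20


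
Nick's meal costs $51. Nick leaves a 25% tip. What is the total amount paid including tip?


Calculate the tip:
25% of $51 = $12.75
Add tip to meal cost:
$51 + $12.75 = $63.75

$63.75


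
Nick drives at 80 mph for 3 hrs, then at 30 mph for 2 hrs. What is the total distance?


Leg 1 distance:
80 x 3 = 240 miles
Leg 2 distance:
30 x 2 = 60 miles
Total distance:
240 + 60 = 300 miles

300 miles


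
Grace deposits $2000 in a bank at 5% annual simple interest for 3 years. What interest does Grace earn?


Use the formula I = P x R x T / 100
P x R x T = 2000 x 5 x 3 = 30000
I = 30000 / 100 = $300

$300


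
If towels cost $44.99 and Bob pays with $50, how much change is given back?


Start with the amount paid:
$50
Subtract the price:
$50 - $44.99 = $5.01

$5.01


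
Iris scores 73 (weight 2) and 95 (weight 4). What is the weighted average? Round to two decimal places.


Weighted sum:
2 x 73 + 4 x 95 = 526
Total weight:
2 + 4 = 6
Weighted average:
526 / 6 = 87.6666... ≈ 87.67

87.67


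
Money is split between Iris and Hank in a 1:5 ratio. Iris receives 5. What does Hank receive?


Find the multiplier:
5 / 1 = 5
Apply to Hank's share:
5 x 5 = 25

25


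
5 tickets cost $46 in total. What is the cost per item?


Total cost: $46
Number of items: 5
Unit price: $46 / 5 = $9.20

$9.20


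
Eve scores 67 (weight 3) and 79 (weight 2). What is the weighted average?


Weighted sum:
3 x 67 + 2 x 79 = 359
Total weight:
3 + 2 = 5
Weighted average:
359 / 5 = 71.8

71.8


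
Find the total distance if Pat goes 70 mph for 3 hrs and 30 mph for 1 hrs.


Leg 1 distance:
70 x 3 = 210 miles
Leg 2 distance:
30 x 1 = 30 miles
Total distance:
210 + 30 = 240 miles

240 miles


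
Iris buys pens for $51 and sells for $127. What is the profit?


Selling price = $127
Cost price = $51
Profit = selling price - cost price:
Profit = $127 - $51 = $76

$76


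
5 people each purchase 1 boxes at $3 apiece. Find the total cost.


Cost per person:
1 x $3 = $3
Group total:
5 x $3 = $15

$15


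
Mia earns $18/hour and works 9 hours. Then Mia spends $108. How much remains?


Calculate earnings:
9 x $18 = $162
Subtract spending:
$162 - $108 = $54

$54


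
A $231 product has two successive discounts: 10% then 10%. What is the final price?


First discount:
10% of $231 = $23.10
Price after first discount:
$231 - $23.10 = $207.90
Second discount:
10% of $207.90 = $20.79
Final price:
$207.90 - $20.79 = $187.11

$187.11


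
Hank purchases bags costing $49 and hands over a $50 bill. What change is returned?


Start with the amount paid:
$50
Subtract the price:
$50 - $49 = $1

$1


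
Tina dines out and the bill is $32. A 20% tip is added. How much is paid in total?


Calculate the tip:
20% of $32 = $6.40
Add tip to meal cost:
$32 + $6.40 = $38.40

$38.40


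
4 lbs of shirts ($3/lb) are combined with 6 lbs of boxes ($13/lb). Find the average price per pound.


Cost of shirts:
4 x $3 = $12
Cost of boxes:
6 x $13 = $78
Total cost: $12 + $78 = $90
Total weight: 10 lbs
Average: $90 / 10 = $9/lb

$9/lb


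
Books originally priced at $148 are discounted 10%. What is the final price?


Calculate the discount amount:
10% of $148 = $14.80
Subtract from original:
$148 - $14.80 = $133.20

$133.20


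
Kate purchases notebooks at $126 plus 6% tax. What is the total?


Calculate the tax:
6% of $126 = $7.56
Add tax to price:
$126 + $7.56 = $133.56

$133.56


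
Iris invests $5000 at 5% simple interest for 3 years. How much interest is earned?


Use the formula I = P x R x T / 100
P x R x T = 5000 x 5 x 3 = 75000
I = 75000 / 100 = $750

$750


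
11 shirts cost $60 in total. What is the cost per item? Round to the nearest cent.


Total cost: $60
Number of items: 11
Unit price: $60 / 11 = $5.4545... ≈ $5.45

$5.45


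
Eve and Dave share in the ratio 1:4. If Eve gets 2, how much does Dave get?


Find the multiplier:
2 / 1 = 2
Apply to Dave's share:
4 x 2 = 8

8


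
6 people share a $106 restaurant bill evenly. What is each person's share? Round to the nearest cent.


Total bill: $106
Number of people: 6
Each pays: $106 / 6 = $17.6666... ≈ $17.67

$17.67


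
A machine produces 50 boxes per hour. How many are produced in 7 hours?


Production rate: 50 boxes per hour
Time: 7 hours
Total: 50 x 7 = 350 boxes

350 boxes


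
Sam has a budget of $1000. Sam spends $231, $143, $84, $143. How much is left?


Add up expenses:
$231 + $143 + $84 + $143 = $601
Subtract from budget:
$1000 - $601 = $399

$399


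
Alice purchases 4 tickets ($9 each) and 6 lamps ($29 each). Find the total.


Cost of tickets:
4 x $9 = $36
Cost of lamps:
6 x $29 = $174
Add both:
$36 + $174 = $210

$210


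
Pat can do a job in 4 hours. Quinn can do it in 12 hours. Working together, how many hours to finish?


Pat's rate: 1/4 of the job per hour
Quinn's rate: 1/12 of the job per hour
Combined rate: 1/4 + 1/12 = 1/3 per hour
Time = 1 / (1/3) = 3 hours

3 hours


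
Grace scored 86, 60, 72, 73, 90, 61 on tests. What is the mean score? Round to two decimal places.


Add the scores:
86 + 60 + 72 + 73 + 90 + 61 = 442
Divide by the number of tests:
442 / 6 = 73.6666... ≈ 73.67

73.67


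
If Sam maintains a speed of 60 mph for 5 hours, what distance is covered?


Use the formula: distance = speed x time
Speed = 60 mph, Time = 5 hours
60 x 5 = 300 miles

300 miles


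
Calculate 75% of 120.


Convert percentage to decimal:
75% = 0.75
Multiply:
120 x 0.75 = 90

90


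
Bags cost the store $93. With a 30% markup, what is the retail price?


Calculate the markup amount:
30% of $93 = $27.90
Add to cost:
$93 + $27.90 = $120.90

$120.90


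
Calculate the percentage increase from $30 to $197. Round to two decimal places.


Find the absolute change:
|197 - 30| = 167
Divide by original and multiply by 100:
167 / 30 x 100 = 556.6666...% ≈ 556.67%

556.67%


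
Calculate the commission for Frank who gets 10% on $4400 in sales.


Convert rate to decimal:
10% = 0.1
Multiply by sales:
$4400 x 0.1 = $440

$440


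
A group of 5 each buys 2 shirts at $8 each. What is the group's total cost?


Cost per person:
2 x $8 = $16
Group total:
5 x $16 = $80

$80


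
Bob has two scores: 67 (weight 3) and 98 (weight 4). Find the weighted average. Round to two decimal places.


Weighted sum:
3 x 67 + 4 x 98 = 593
Total weight:
3 + 4 = 7
Weighted average:
593 / 7 = 84.7142... ≈ 84.71

84.71


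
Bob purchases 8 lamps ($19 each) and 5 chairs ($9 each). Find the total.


Cost of lamps:
8 x $19 = $152
Cost of chairs:
5 x $9 = $45
Add both:
$152 + $45 = $197

$197


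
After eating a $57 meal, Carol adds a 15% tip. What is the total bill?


Calculate the tip:
15% of $57 = $8.55
Add tip to meal cost:
$57 + $8.55 = $65.55

$65.55


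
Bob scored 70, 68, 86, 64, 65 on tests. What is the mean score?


Add the scores:
70 + 68 + 86 + 64 + 65 = 353
Divide by the number of tests:
353 / 5 = 70.6

70.6


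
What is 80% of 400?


Convert percentage to decimal:
80% = 0.8
Multiply:
400 x 0.8 = 320

320


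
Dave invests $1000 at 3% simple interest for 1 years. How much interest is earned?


Use the formula I = P x R x T / 100
P x R x T = 1000 x 3 x 1 = 3000
I = 3000 / 100 = $30

$30


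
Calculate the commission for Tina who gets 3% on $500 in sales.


Convert rate to decimal:
3% = 0.03
Multiply by sales:
$500 x 0.03 = $15

$15


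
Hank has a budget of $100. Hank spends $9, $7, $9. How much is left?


Add up expenses:
$9 + $7 + $9 = $25
Subtract from budget:
$100 - $25 = $75

$75


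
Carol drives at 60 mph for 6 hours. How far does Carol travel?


Use the formula: distance = speed x time
Speed = 60 mph, Time = 6 hours
60 x 6 = 360 miles

360 miles


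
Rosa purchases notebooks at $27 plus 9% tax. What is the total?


Calculate the tax:
9% of $27 = $2.43
Add tax to price:
$27 + $2.43 = $29.43

$29.43


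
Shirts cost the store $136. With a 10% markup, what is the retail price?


Calculate the markup amount:
10% of $136 = $13.60
Add to cost:
$136 + $13.60 = $149.60

$149.60


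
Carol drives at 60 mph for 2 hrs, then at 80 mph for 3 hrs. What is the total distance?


Leg 1 distance:
60 x 2 = 120 miles
Leg 2 distance:
80 x 3 = 240 miles
Total distance:
120 + 240 = 360 miles

360 miles


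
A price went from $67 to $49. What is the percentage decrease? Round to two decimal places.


Find the absolute change:
|49 - 67| = 18
Divide by original and multiply by 100:
18 / 67 x 100 = 26.8656...% ≈ 26.87%

26.87%


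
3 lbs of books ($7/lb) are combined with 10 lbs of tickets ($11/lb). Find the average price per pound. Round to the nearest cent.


Cost of books:
3 x $7 = $21
Cost of tickets:
10 x $11 = $110
Total cost: $21 + $110 = $131
Total weight: 13 lbs
Average: $131 / 13 = $10.0769... ≈ $10.08/lb

$10.08/lb


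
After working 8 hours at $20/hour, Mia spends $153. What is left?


Calculate earnings:
8 x $20 = $160
Subtract spending:
$160 - $153 = $7

$7


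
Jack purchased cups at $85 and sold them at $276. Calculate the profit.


Selling price = $276
Cost price = $85
Profit = selling price - cost price:
Profit = $276 - $85 = $191

$191


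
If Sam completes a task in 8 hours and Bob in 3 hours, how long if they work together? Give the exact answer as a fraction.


Sam's rate: 1/8 of the job per hour
Bob's rate: 1/3 of the job per hour
Combined rate: 1/8 + 1/3 = 11/24 per hour
Time = 1 / (11/24) = 24/11 hours (≈ 2.18 hours)

24/11 hours


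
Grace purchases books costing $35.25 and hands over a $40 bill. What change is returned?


Start with the amount paid:
$40
Subtract the price:
$40 - $35.25 = $4.75

$4.75


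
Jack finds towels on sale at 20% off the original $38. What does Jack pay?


Calculate the discount amount:
20% of $38 = $7.60
Subtract from original:
$38 - $7.60 = $30.40

$30.40


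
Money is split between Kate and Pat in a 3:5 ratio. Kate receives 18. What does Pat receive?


Find the multiplier:
18 / 3 = 6
Apply to Pat's share:
5 x 6 = 30

30


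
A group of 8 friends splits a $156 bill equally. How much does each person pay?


Total bill: $156
Number of people: 8
Each pays: $156 / 8 = $19.50

$19.50


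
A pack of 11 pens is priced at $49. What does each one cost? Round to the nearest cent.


Total cost: $49
Number of items: 11
Unit price: $49 / 11 = $4.4545... ≈ $4.45

$4.45


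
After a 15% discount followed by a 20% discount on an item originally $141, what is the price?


First discount:
15% of $141 = $21.15
Price after first discount:
$141 - $21.15 = $119.85
Second discount:
20% of $119.85 = $23.97
Final price:
$119.85 - $23.97 = $95.88

$95.88


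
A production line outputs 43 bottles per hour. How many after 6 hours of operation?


Production rate: 43 bottles per hour
Time: 6 hours
Total: 43 x 6 = 258 bottles

258 bottles


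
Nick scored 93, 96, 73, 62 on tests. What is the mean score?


Add the scores:
93 + 96 + 73 + 62 = 324
Divide by the number of tests:
324 / 4 = 81

81


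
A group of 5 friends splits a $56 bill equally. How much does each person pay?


Total bill: $56
Number of people: 5
Each pays: $56 / 5 = $11.20

$11.20


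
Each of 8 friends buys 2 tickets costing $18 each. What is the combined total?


Cost per person:
2 x $18 = $36
Group total:
8 x $36 = $288

$288


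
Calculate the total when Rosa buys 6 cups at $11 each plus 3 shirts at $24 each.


Cost of cups:
6 x $11 = $66
Cost of shirts:
3 x $24 = $72
Add both:
$66 + $72 = $138

$138


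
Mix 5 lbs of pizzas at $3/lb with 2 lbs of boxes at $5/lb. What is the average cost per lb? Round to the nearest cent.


Cost of pizzas:
5 x $3 = $15
Cost of boxes:
2 x $5 = $10
Total cost: $15 + $10 = $25
Total weight: 7 lbs
Average: $25 / 7 = $3.5714... ≈ $3.57/lb

$3.57/lb


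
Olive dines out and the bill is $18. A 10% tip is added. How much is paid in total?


Calculate the tip:
10% of $18 = $1.80
Add tip to meal cost:
$18 + $1.80 = $19.80

$19.80


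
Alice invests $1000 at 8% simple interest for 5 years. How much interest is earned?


Use the formula I = P x R x T / 100
P x R x T = 1000 x 8 x 5 = 40000
I = 40000 / 100 = $400

$400


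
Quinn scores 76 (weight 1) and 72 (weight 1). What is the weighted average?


Weighted sum:
1 x 76 + 1 x 72 = 148
Total weight:
1 + 1 = 2
Weighted average:
148 / 2 = 74

74


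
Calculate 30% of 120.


Convert percentage to decimal:
30% = 0.3
Multiply:
120 x 0.3 = 36

36


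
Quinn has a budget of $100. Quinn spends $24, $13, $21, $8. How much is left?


Add up expenses:
$24 + $13 + $21 + $8 = $66
Subtract from budget:
$100 - $66 = $34

$34


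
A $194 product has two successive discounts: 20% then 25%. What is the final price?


First discount:
20% of $194 = $38.80
Price after first discount:
$194 - $38.80 = $155.20
Second discount:
25% of $155.20 = $38.80
Final price:
$155.20 - $38.80 = $116.40

$116.40


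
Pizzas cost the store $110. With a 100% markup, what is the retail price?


Calculate the markup amount:
100% of $110 = $110
Add to cost:
$110 + $110 = $220

$220


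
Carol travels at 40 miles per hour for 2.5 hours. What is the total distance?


Use the formula: distance = speed x time
Speed = 40 mph, Time = 2.5 hours
40 x 2.5 = 100 miles

100 miles


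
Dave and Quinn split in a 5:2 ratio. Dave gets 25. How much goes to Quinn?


Find the multiplier:
25 / 5 = 5
Apply to Quinn's share:
2 x 5 = 10

10
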